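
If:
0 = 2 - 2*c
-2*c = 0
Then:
No Solution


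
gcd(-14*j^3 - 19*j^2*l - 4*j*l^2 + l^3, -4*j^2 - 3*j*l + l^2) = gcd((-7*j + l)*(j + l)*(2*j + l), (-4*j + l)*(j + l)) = j + l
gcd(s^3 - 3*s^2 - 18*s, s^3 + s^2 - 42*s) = s^2 - 6*s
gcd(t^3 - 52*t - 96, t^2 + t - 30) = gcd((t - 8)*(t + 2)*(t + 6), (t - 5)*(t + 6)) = t + 6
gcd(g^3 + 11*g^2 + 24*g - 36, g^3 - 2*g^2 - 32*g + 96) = g + 6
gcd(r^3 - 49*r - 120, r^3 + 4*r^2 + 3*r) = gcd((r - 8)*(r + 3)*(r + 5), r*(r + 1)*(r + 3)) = r + 3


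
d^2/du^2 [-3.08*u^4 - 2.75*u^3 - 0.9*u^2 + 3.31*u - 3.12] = -36.96*u^2 - 16.5*u - 1.8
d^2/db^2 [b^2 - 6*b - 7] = 2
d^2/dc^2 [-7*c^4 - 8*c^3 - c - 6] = 12*c*(-7*c - 4)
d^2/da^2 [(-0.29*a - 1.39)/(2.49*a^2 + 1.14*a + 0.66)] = (-(0.29*a + 1.39)*(4.98*a + 1.14)*(9.96*a + 2.28) + (4.3326*a + 7.5834)*(2.49*a^2 + 1.14*a + 0.66))/(2.49*a^2 + 1.14*a + 0.66)^3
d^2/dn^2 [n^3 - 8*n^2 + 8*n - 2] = 6*n - 16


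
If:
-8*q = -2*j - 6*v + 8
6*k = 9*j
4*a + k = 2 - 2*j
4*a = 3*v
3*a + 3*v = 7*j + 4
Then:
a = 8/15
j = -4/105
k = -2/35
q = -10/21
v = 32/45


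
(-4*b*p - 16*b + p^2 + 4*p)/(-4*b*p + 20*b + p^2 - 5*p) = (p + 4)/(p - 5)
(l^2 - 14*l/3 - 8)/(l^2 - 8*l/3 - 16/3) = (l - 6)/(l - 4)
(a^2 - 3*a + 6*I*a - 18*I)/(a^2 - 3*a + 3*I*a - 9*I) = (a + 6*I)/(a + 3*I)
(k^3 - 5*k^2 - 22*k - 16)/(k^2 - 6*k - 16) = k + 1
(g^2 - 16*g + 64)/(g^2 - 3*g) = (g^2 - 16*g + 64)/(g*(g - 3))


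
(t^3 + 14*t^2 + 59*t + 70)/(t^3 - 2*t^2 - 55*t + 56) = (t^2 + 7*t + 10)/(t^2 - 9*t + 8)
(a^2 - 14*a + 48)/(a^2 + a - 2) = (a^2 - 14*a + 48)/(a^2 + a - 2)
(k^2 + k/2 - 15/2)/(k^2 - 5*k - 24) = (k - 5/2)/(k - 8)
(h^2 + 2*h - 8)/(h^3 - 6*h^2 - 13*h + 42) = (h + 4)/(h^2 - 4*h - 21)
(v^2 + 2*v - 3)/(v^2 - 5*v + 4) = (v + 3)/(v - 4)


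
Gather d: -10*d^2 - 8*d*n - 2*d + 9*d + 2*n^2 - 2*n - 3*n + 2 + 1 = -10*d^2 + d*(7 - 8*n) + 2*n^2 - 5*n + 3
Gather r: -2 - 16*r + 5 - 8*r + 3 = 6 - 24*r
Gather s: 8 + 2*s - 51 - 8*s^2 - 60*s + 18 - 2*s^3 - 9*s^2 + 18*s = -2*s^3 - 17*s^2 - 40*s - 25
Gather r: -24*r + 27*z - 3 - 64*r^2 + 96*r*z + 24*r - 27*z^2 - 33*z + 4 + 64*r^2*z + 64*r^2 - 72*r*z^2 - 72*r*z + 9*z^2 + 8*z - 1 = 64*r^2*z + r*(-72*z^2 + 24*z) - 18*z^2 + 2*z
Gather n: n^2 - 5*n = n^2 - 5*n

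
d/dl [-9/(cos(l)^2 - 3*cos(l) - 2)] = 9*(3 - 2*cos(l))*sin(l)/(sin(l)^2 + 3*cos(l) + 1)^2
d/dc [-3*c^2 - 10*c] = -6*c - 10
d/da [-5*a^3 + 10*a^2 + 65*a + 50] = -15*a^2 + 20*a + 65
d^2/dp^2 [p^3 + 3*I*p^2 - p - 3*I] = 6*p + 6*I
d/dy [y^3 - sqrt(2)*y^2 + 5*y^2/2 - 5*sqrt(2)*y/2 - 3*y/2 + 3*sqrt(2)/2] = 3*y^2 - 2*sqrt(2)*y + 5*y - 5*sqrt(2)/2 - 3/2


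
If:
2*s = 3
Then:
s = 3/2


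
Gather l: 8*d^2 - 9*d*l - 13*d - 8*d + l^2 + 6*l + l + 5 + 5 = 8*d^2 - 21*d + l^2 + l*(7 - 9*d) + 10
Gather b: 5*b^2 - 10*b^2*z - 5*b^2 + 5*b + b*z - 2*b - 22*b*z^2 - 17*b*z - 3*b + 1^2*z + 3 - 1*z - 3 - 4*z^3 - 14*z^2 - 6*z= -10*b^2*z + b*(-22*z^2 - 16*z) - 4*z^3 - 14*z^2 - 6*z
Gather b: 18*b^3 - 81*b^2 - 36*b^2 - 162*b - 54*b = 18*b^3 - 117*b^2 - 216*b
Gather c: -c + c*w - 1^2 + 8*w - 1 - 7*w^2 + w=c*(w - 1) - 7*w^2 + 9*w - 2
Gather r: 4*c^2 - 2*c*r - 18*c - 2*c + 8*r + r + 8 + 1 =4*c^2 - 20*c + r*(9 - 2*c) + 9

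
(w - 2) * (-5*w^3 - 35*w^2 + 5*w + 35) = -5*w^4 - 25*w^3 + 75*w^2 + 25*w - 70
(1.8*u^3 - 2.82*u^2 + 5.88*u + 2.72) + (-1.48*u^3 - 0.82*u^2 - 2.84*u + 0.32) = 0.32*u^3 - 3.64*u^2 + 3.04*u + 3.04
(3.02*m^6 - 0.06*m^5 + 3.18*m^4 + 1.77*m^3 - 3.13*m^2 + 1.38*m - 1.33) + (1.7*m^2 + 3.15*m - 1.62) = 3.02*m^6 - 0.06*m^5 + 3.18*m^4 + 1.77*m^3 - 1.43*m^2 + 4.53*m - 2.95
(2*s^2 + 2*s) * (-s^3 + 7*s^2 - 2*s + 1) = -2*s^5 + 12*s^4 + 10*s^3 - 2*s^2 + 2*s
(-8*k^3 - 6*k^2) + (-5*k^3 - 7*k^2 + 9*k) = -13*k^3 - 13*k^2 + 9*k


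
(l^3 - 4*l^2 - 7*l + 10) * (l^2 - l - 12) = l^5 - 5*l^4 - 15*l^3 + 65*l^2 + 74*l - 120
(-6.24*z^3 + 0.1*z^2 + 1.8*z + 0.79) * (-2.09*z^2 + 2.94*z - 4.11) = 13.0416*z^5 - 18.5546*z^4 + 22.1784*z^3 + 3.2299*z^2 - 5.0754*z - 3.2469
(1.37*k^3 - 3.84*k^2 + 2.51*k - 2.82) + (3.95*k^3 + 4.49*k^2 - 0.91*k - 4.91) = 5.32*k^3 + 0.65*k^2 + 1.6*k - 7.73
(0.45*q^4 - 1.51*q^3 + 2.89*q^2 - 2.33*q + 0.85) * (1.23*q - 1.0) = 0.5535*q^5 - 2.3073*q^4 + 5.0647*q^3 - 5.7559*q^2 + 3.3755*q - 0.85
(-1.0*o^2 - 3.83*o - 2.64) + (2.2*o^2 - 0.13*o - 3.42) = 1.2*o^2 - 3.96*o - 6.06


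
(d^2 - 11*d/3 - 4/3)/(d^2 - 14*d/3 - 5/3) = (d - 4)/(d - 5)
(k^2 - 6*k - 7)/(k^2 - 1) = (k - 7)/(k - 1)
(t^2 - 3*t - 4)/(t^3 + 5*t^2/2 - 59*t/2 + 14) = 2*(t + 1)/(2*t^2 + 13*t - 7)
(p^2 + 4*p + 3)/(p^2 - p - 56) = (p^2 + 4*p + 3)/(p^2 - p - 56)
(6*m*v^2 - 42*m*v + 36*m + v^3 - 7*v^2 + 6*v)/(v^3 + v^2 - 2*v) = (6*m*v - 36*m + v^2 - 6*v)/(v*(v + 2))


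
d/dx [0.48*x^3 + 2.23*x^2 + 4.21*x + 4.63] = 1.44*x^2 + 4.46*x + 4.21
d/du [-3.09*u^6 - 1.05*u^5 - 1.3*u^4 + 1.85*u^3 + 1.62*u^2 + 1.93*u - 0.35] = -18.54*u^5 - 5.25*u^4 - 5.2*u^3 + 5.55*u^2 + 3.24*u + 1.93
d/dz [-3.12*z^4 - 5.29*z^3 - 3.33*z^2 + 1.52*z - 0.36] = -12.48*z^3 - 15.87*z^2 - 6.66*z + 1.52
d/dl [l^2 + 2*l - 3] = 2*l + 2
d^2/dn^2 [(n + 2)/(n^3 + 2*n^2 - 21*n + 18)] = 2*((n + 2)*(3*n^2 + 4*n - 21)^2 + (-3*n^2 - 4*n - (n + 2)*(3*n + 2) + 21)*(n^3 + 2*n^2 - 21*n + 18))/(n^3 + 2*n^2 - 21*n + 18)^3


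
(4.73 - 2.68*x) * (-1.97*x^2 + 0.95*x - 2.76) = 5.2796*x^3 - 11.8641*x^2 + 11.8903*x - 13.0548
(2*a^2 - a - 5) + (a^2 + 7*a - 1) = 3*a^2 + 6*a - 6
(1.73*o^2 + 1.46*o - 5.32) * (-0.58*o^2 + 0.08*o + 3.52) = -1.0034*o^4 - 0.7084*o^3 + 9.292*o^2 + 4.7136*o - 18.7264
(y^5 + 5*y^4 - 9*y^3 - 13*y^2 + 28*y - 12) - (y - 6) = y^5 + 5*y^4 - 9*y^3 - 13*y^2 + 27*y - 6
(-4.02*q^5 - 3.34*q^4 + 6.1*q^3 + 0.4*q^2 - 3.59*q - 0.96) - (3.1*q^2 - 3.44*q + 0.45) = -4.02*q^5 - 3.34*q^4 + 6.1*q^3 - 2.7*q^2 - 0.15*q - 1.41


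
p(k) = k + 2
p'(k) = 1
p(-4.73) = -2.73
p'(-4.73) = 1.00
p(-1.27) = 0.73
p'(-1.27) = 1.00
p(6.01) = 8.01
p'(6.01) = 1.00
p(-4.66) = -2.66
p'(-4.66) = 1.00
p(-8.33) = -6.33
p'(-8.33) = 1.00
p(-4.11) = -2.11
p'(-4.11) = 1.00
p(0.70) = 2.70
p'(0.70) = 1.00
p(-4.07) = -2.07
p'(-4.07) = 1.00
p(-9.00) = -7.00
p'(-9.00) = 1.00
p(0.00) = 2.00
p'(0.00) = 1.00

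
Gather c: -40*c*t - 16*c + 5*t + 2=c*(-40*t - 16) + 5*t + 2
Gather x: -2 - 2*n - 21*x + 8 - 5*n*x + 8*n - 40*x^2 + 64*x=6*n - 40*x^2 + x*(43 - 5*n) + 6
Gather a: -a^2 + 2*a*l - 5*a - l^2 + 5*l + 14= -a^2 + a*(2*l - 5) - l^2 + 5*l + 14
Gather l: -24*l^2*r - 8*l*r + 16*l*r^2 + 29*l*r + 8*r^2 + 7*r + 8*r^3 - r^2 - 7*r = -24*l^2*r + l*(16*r^2 + 21*r) + 8*r^3 + 7*r^2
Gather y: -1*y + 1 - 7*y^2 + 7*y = -7*y^2 + 6*y + 1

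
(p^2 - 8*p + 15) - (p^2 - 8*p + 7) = 8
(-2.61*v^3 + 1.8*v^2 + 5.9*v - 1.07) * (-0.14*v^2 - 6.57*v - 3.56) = 0.3654*v^5 + 16.8957*v^4 - 3.3604*v^3 - 45.0212*v^2 - 13.9741*v + 3.8092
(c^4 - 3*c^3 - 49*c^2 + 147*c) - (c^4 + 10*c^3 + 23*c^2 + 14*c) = -13*c^3 - 72*c^2 + 133*c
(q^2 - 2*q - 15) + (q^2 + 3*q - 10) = 2*q^2 + q - 25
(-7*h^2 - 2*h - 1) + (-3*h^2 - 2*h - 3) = -10*h^2 - 4*h - 4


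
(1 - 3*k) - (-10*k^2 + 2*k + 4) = 10*k^2 - 5*k - 3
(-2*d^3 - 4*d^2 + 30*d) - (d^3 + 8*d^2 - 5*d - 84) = -3*d^3 - 12*d^2 + 35*d + 84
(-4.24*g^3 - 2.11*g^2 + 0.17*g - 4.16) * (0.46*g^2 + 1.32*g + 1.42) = -1.9504*g^5 - 6.5674*g^4 - 8.7278*g^3 - 4.6854*g^2 - 5.2498*g - 5.9072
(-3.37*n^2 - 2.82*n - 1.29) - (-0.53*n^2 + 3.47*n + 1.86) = -2.84*n^2 - 6.29*n - 3.15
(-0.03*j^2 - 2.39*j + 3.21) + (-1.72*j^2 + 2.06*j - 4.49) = -1.75*j^2 - 0.33*j - 1.28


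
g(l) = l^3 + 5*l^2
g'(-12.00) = 312.00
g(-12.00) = -1008.00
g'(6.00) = 168.00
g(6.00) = 396.00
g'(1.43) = 20.43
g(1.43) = 13.15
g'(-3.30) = -0.33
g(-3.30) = 18.51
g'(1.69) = 25.47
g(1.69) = 19.11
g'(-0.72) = -5.64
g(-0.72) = 2.22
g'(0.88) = 11.12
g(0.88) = 4.55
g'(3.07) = 58.97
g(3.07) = 76.06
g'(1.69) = 25.47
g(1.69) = 19.11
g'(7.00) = 217.00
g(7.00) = 588.00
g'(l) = 3*l^2 + 10*l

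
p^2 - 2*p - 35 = (p - 7)*(p + 5)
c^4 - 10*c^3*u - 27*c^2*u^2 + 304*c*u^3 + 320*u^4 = (c - 8*u)^2*(c + u)*(c + 5*u)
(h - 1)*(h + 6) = h^2 + 5*h - 6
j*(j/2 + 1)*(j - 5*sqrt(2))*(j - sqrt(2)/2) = j^4/2 - 11*sqrt(2)*j^3/4 + j^3 - 11*sqrt(2)*j^2/2 + 5*j^2/2 + 5*j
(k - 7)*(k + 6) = k^2 - k - 42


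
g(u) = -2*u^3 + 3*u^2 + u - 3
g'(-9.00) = -539.00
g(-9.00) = 1689.00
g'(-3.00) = -71.00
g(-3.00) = 75.00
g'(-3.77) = -106.90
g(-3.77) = 143.03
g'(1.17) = -0.19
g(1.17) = -0.93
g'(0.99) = 1.06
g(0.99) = -1.01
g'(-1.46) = -20.55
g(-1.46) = 8.16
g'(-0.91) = -9.43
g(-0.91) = 0.08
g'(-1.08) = -12.48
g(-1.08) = 1.94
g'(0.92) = 1.44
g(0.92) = -1.10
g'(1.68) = -5.85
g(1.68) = -2.34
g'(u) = -6*u^2 + 6*u + 1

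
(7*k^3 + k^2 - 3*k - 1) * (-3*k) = -21*k^4 - 3*k^3 + 9*k^2 + 3*k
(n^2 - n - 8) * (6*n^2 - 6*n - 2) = 6*n^4 - 12*n^3 - 44*n^2 + 50*n + 16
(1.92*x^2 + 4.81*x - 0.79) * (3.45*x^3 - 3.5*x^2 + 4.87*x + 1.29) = 6.624*x^5 + 9.8745*x^4 - 10.2101*x^3 + 28.6665*x^2 + 2.3576*x - 1.0191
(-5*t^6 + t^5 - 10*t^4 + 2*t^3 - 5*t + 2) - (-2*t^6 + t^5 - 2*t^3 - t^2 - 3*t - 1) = -3*t^6 - 10*t^4 + 4*t^3 + t^2 - 2*t + 3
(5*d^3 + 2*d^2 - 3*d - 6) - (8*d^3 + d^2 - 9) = -3*d^3 + d^2 - 3*d + 3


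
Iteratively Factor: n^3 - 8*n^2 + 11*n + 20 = (n - 4)*(n^2 - 4*n - 5) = (n - 5)*(n - 4)*(n + 1)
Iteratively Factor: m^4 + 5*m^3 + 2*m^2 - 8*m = (m + 4)*(m^3 + m^2 - 2*m) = (m - 1)*(m + 4)*(m^2 + 2*m) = (m - 1)*(m + 2)*(m + 4)*(m)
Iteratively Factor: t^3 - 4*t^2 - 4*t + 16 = (t + 2)*(t^2 - 6*t + 8) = (t - 4)*(t + 2)*(t - 2)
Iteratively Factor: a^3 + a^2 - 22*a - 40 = (a + 2)*(a^2 - a - 20) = (a - 5)*(a + 2)*(a + 4)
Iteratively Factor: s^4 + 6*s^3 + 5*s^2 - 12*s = (s + 4)*(s^3 + 2*s^2 - 3*s) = s*(s + 4)*(s^2 + 2*s - 3) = s*(s - 1)*(s + 4)*(s + 3)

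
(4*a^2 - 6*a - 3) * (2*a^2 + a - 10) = 8*a^4 - 8*a^3 - 52*a^2 + 57*a + 30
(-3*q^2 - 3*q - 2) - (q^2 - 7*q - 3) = -4*q^2 + 4*q + 1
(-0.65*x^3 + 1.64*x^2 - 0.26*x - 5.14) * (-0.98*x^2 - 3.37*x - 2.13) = 0.637*x^5 + 0.5833*x^4 - 3.8875*x^3 + 2.4202*x^2 + 17.8756*x + 10.9482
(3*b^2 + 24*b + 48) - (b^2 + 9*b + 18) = 2*b^2 + 15*b + 30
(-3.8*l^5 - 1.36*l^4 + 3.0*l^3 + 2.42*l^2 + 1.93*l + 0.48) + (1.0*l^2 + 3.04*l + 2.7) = -3.8*l^5 - 1.36*l^4 + 3.0*l^3 + 3.42*l^2 + 4.97*l + 3.18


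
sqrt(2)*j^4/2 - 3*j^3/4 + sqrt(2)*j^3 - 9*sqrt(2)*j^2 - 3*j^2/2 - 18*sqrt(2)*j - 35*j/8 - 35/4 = (j/2 + 1)*(j - 7*sqrt(2)/2)*(j + 5*sqrt(2)/2)*(sqrt(2)*j + 1/2)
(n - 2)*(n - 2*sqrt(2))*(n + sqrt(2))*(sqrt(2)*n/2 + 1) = sqrt(2)*n^4/2 - sqrt(2)*n^3 - 3*sqrt(2)*n^2 - 4*n + 6*sqrt(2)*n + 8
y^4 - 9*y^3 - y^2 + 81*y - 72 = (y - 8)*(y - 3)*(y - 1)*(y + 3)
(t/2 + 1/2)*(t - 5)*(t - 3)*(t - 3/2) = t^4/2 - 17*t^3/4 + 35*t^2/4 + 9*t/4 - 45/4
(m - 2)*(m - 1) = m^2 - 3*m + 2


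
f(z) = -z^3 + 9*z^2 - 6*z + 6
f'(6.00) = -6.00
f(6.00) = 78.00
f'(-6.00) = -222.00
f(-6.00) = 582.00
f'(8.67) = -75.45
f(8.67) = -21.21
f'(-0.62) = -18.31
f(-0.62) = 13.42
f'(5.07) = 8.15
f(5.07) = 76.60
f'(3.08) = 20.98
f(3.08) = 43.68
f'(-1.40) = -37.08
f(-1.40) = 34.78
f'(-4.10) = -130.23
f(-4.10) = 250.81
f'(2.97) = 21.00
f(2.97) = 41.37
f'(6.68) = -19.63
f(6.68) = 69.44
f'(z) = -3*z^2 + 18*z - 6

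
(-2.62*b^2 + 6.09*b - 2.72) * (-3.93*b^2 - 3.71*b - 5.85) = 10.2966*b^4 - 14.2135*b^3 + 3.4227*b^2 - 25.5353*b + 15.912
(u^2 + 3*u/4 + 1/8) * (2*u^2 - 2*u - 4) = 2*u^4 - u^3/2 - 21*u^2/4 - 13*u/4 - 1/2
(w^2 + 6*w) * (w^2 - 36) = w^4 + 6*w^3 - 36*w^2 - 216*w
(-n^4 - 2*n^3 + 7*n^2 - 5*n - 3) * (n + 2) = -n^5 - 4*n^4 + 3*n^3 + 9*n^2 - 13*n - 6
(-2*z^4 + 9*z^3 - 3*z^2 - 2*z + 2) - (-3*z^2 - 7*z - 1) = -2*z^4 + 9*z^3 + 5*z + 3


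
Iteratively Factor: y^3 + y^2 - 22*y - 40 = (y + 2)*(y^2 - y - 20) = (y - 5)*(y + 2)*(y + 4)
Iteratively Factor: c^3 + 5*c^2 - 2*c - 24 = (c + 3)*(c^2 + 2*c - 8) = (c - 2)*(c + 3)*(c + 4)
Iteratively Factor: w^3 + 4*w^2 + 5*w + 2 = (w + 1)*(w^2 + 3*w + 2) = (w + 1)^2*(w + 2)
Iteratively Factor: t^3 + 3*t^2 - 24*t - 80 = (t - 5)*(t^2 + 8*t + 16) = (t - 5)*(t + 4)*(t + 4)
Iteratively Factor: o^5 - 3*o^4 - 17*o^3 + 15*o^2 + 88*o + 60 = (o + 2)*(o^4 - 5*o^3 - 7*o^2 + 29*o + 30) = (o + 2)^2*(o^3 - 7*o^2 + 7*o + 15) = (o + 1)*(o + 2)^2*(o^2 - 8*o + 15) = (o - 5)*(o + 1)*(o + 2)^2*(o - 3)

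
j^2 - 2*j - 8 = (j - 4)*(j + 2)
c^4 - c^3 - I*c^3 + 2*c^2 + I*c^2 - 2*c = c*(c - 1)*(c - 2*I)*(c + I)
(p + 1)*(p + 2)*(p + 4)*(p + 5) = p^4 + 12*p^3 + 49*p^2 + 78*p + 40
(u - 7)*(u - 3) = u^2 - 10*u + 21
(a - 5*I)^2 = a^2 - 10*I*a - 25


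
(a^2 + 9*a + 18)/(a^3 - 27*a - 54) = (a + 6)/(a^2 - 3*a - 18)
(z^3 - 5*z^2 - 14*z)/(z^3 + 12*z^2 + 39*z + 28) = z*(z^2 - 5*z - 14)/(z^3 + 12*z^2 + 39*z + 28)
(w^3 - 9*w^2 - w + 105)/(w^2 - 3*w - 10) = (w^2 - 4*w - 21)/(w + 2)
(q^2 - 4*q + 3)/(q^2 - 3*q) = (q - 1)/q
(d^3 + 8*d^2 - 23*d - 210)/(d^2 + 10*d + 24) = (d^2 + 2*d - 35)/(d + 4)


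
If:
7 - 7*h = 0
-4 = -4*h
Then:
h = 1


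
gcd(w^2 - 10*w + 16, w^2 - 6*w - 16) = w - 8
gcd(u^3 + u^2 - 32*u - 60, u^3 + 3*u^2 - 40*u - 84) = u^2 - 4*u - 12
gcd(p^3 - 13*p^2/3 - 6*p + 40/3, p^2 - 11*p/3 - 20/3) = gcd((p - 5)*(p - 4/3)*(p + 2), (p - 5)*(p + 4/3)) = p - 5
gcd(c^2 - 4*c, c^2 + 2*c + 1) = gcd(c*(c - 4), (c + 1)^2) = 1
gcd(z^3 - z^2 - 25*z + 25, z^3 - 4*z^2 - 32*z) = 1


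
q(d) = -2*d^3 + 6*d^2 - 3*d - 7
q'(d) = -6*d^2 + 12*d - 3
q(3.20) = -20.70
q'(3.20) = -26.04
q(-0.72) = -0.98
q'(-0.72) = -14.75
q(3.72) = -38.09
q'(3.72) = -41.39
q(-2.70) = 84.21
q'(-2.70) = -79.14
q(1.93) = -4.82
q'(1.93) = -2.19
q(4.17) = -60.20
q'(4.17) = -57.29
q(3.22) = -21.22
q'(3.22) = -26.57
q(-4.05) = 236.43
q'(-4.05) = -150.02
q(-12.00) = 4349.00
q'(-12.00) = -1011.00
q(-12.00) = 4349.00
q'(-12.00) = -1011.00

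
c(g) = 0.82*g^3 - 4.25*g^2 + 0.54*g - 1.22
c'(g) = 2.46*g^2 - 8.5*g + 0.54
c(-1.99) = -25.59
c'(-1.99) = 27.20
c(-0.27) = -1.69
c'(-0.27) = 3.01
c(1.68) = -8.42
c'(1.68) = -6.80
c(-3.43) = -86.16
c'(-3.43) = 58.64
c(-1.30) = -10.91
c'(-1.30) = 15.75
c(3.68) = -15.92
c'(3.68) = 2.57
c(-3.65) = -99.69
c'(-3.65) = 64.34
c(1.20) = -5.28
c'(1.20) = -6.12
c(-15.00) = -3733.07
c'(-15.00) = 681.54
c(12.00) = 810.22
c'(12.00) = 252.78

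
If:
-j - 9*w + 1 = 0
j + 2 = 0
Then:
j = -2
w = 1/3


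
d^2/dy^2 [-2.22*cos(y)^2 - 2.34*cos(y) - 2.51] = -8.88*sin(y)^2 + 2.34*cos(y) + 4.44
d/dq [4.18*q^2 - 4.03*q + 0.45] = 8.36*q - 4.03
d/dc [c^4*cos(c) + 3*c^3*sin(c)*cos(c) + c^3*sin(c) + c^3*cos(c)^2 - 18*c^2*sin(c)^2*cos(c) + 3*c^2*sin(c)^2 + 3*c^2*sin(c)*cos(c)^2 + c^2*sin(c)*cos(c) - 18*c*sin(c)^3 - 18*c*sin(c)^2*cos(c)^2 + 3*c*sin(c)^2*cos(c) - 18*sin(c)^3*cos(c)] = -c^4*sin(c) - 6*c^3*sin(c)^2 - 2*c^3*sin(c)*cos(c) + 5*c^3*cos(c) + 3*c^3 + 54*c^2*sin(c)^3 - 9*c^2*sin(c)^2*cos(c) - 5*c^2*sin(c)^2 + 15*c^2*sin(c)*cos(c) - 33*c^2*sin(c) + 3*c^2*cos(c) + 4*c^2 + 72*c*sin(c)^3*cos(c) - 15*c*sin(c)^3 - 90*c*sin(c)^2*cos(c) + 6*c*sin(c)^2 - 34*c*sin(c)*cos(c) + 12*c*sin(c) + 90*sin(c)^4 - 18*sin(c)^3 + 3*sin(c)^2*cos(c) - 72*sin(c)^2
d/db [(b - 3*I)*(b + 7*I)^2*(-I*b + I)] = -4*I*b^3 + b^2*(33 + 3*I) + b*(-22 + 14*I) + 147 - 7*I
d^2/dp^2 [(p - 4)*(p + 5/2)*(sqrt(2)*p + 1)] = 6*sqrt(2)*p - 3*sqrt(2) + 2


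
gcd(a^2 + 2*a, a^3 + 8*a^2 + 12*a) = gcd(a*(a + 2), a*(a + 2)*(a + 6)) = a^2 + 2*a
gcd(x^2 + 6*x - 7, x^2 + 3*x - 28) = x + 7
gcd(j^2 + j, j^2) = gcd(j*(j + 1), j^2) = j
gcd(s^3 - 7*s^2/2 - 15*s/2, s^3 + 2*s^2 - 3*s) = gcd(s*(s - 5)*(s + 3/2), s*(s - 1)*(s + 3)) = s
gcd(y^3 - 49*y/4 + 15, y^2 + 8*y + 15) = 1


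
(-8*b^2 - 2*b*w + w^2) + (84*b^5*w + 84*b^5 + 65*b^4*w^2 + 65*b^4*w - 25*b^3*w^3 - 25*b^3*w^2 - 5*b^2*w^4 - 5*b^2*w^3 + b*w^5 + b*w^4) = 84*b^5*w + 84*b^5 + 65*b^4*w^2 + 65*b^4*w - 25*b^3*w^3 - 25*b^3*w^2 - 5*b^2*w^4 - 5*b^2*w^3 - 8*b^2 + b*w^5 + b*w^4 - 2*b*w + w^2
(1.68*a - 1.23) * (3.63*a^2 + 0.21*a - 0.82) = 6.0984*a^3 - 4.1121*a^2 - 1.6359*a + 1.0086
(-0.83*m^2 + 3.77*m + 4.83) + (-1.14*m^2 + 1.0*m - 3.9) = -1.97*m^2 + 4.77*m + 0.93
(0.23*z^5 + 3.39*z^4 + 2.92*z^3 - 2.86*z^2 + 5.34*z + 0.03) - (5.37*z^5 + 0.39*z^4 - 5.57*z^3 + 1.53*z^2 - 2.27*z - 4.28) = -5.14*z^5 + 3.0*z^4 + 8.49*z^3 - 4.39*z^2 + 7.61*z + 4.31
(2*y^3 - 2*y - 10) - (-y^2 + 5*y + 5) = 2*y^3 + y^2 - 7*y - 15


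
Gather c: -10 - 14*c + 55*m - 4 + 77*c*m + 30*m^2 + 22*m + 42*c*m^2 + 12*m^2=c*(42*m^2 + 77*m - 14) + 42*m^2 + 77*m - 14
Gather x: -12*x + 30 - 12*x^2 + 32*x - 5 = -12*x^2 + 20*x + 25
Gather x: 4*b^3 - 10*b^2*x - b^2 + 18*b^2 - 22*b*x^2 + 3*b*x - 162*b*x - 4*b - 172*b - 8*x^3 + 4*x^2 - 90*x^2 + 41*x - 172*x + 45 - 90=4*b^3 + 17*b^2 - 176*b - 8*x^3 + x^2*(-22*b - 86) + x*(-10*b^2 - 159*b - 131) - 45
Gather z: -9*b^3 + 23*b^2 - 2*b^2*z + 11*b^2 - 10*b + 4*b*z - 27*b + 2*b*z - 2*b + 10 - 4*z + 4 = -9*b^3 + 34*b^2 - 39*b + z*(-2*b^2 + 6*b - 4) + 14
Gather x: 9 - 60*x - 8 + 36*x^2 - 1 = 36*x^2 - 60*x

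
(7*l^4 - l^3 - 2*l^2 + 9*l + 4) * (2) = 14*l^4 - 2*l^3 - 4*l^2 + 18*l + 8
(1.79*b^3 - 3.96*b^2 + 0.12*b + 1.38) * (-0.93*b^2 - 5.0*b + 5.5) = -1.6647*b^5 - 5.2672*b^4 + 29.5334*b^3 - 23.6634*b^2 - 6.24*b + 7.59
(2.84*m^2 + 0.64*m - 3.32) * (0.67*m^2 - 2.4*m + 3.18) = 1.9028*m^4 - 6.3872*m^3 + 5.2708*m^2 + 10.0032*m - 10.5576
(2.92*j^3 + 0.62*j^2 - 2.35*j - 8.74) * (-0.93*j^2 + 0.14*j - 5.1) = -2.7156*j^5 - 0.1678*j^4 - 12.6197*j^3 + 4.6372*j^2 + 10.7614*j + 44.574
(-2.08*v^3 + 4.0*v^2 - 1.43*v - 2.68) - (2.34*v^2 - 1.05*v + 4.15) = -2.08*v^3 + 1.66*v^2 - 0.38*v - 6.83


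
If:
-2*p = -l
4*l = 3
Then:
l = 3/4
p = 3/8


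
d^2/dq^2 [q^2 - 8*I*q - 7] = 2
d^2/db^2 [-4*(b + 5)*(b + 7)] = -8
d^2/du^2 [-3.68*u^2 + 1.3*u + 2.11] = -7.36000000000000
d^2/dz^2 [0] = 0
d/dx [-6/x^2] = 12/x^3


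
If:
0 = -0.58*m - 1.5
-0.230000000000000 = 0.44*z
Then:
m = -2.59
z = -0.52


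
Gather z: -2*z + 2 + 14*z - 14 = 12*z - 12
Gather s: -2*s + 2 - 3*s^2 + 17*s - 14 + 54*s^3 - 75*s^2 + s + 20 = 54*s^3 - 78*s^2 + 16*s + 8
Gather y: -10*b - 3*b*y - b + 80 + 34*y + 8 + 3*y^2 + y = -11*b + 3*y^2 + y*(35 - 3*b) + 88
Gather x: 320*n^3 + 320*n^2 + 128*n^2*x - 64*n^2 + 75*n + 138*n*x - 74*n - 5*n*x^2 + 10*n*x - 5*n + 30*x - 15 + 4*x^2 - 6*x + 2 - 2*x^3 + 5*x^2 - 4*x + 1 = 320*n^3 + 256*n^2 - 4*n - 2*x^3 + x^2*(9 - 5*n) + x*(128*n^2 + 148*n + 20) - 12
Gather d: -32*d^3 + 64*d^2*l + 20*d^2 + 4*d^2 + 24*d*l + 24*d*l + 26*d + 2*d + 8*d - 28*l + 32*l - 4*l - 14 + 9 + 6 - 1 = -32*d^3 + d^2*(64*l + 24) + d*(48*l + 36)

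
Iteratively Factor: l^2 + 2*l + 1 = (l + 1)*(l + 1)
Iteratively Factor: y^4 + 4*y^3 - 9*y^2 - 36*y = (y + 3)*(y^3 + y^2 - 12*y) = (y + 3)*(y + 4)*(y^2 - 3*y) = (y - 3)*(y + 3)*(y + 4)*(y)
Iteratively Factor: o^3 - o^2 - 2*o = (o + 1)*(o^2 - 2*o) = o*(o + 1)*(o - 2)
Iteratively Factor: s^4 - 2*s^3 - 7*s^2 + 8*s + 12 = (s - 3)*(s^3 + s^2 - 4*s - 4) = (s - 3)*(s - 2)*(s^2 + 3*s + 2) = (s - 3)*(s - 2)*(s + 2)*(s + 1)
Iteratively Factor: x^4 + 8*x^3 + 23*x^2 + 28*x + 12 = (x + 3)*(x^3 + 5*x^2 + 8*x + 4) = (x + 1)*(x + 3)*(x^2 + 4*x + 4) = (x + 1)*(x + 2)*(x + 3)*(x + 2)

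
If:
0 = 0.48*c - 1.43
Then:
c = 2.98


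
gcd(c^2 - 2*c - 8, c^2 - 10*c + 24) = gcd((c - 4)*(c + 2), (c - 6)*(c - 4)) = c - 4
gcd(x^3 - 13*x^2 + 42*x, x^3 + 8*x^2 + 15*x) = x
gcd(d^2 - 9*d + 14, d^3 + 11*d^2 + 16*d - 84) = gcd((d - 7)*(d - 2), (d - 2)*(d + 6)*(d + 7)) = d - 2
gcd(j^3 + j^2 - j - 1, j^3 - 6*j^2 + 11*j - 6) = j - 1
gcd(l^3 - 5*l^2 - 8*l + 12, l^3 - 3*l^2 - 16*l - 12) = l^2 - 4*l - 12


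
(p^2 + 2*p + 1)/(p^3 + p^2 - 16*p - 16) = (p + 1)/(p^2 - 16)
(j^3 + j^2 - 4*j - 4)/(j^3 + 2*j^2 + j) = (j^2 - 4)/(j*(j + 1))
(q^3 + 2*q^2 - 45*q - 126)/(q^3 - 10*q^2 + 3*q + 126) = (q + 6)/(q - 6)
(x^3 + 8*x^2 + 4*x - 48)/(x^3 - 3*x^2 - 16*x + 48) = (x^2 + 4*x - 12)/(x^2 - 7*x + 12)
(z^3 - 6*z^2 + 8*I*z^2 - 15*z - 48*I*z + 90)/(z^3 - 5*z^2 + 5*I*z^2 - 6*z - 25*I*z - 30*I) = (z + 3*I)/(z + 1)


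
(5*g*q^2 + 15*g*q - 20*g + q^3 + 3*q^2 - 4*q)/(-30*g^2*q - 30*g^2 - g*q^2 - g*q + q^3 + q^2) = (q^2 + 3*q - 4)/(-6*g*q - 6*g + q^2 + q)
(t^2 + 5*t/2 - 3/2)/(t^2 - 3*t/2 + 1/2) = (t + 3)/(t - 1)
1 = 1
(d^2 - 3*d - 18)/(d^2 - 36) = (d + 3)/(d + 6)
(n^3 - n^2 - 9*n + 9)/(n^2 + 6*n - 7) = (n^2 - 9)/(n + 7)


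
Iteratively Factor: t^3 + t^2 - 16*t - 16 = (t + 1)*(t^2 - 16) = (t + 1)*(t + 4)*(t - 4)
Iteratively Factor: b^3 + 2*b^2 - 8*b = (b)*(b^2 + 2*b - 8) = b*(b + 4)*(b - 2)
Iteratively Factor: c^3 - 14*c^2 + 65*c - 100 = (c - 5)*(c^2 - 9*c + 20) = (c - 5)*(c - 4)*(c - 5)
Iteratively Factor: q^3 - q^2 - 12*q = (q + 3)*(q^2 - 4*q) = q*(q + 3)*(q - 4)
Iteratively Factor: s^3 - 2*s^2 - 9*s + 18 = (s - 2)*(s^2 - 9) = (s - 2)*(s + 3)*(s - 3)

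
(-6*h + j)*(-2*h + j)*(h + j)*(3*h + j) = 36*h^4 + 24*h^3*j - 17*h^2*j^2 - 4*h*j^3 + j^4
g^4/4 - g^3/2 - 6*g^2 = g^2*(g/4 + 1)*(g - 6)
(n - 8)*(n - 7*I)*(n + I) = n^3 - 8*n^2 - 6*I*n^2 + 7*n + 48*I*n - 56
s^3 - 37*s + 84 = (s - 4)*(s - 3)*(s + 7)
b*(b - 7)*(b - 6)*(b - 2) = b^4 - 15*b^3 + 68*b^2 - 84*b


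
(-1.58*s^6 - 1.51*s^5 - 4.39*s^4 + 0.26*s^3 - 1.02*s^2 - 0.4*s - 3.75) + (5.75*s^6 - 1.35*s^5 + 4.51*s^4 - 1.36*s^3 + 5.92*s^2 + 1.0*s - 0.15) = 4.17*s^6 - 2.86*s^5 + 0.12*s^4 - 1.1*s^3 + 4.9*s^2 + 0.6*s - 3.9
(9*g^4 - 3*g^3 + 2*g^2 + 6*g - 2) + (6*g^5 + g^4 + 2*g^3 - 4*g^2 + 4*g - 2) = 6*g^5 + 10*g^4 - g^3 - 2*g^2 + 10*g - 4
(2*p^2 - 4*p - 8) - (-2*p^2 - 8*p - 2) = 4*p^2 + 4*p - 6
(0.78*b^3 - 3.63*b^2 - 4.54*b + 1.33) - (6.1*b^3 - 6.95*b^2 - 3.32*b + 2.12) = -5.32*b^3 + 3.32*b^2 - 1.22*b - 0.79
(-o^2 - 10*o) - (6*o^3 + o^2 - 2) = -6*o^3 - 2*o^2 - 10*o + 2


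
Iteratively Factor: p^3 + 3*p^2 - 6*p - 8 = (p - 2)*(p^2 + 5*p + 4) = (p - 2)*(p + 1)*(p + 4)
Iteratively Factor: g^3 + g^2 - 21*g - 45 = (g - 5)*(g^2 + 6*g + 9) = (g - 5)*(g + 3)*(g + 3)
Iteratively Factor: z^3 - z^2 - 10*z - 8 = (z + 1)*(z^2 - 2*z - 8) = (z - 4)*(z + 1)*(z + 2)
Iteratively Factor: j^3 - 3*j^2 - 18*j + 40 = (j - 5)*(j^2 + 2*j - 8) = (j - 5)*(j + 4)*(j - 2)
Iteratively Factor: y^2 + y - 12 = (y - 3)*(y + 4)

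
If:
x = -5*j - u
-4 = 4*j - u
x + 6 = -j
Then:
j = 1/4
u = 5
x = -25/4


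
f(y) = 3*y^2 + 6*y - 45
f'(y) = 6*y + 6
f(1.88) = -23.12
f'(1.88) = 17.28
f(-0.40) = -46.92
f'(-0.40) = 3.60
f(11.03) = 386.16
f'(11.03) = 72.18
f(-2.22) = -43.53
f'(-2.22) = -7.32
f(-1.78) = -46.17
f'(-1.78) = -4.68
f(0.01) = -44.94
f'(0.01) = 6.06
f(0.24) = -43.39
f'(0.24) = 7.44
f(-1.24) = -47.83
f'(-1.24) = -1.44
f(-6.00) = 27.00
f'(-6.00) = -30.00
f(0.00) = -45.00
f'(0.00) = 6.00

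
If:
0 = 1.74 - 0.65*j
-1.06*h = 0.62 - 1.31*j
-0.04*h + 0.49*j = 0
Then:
No Solution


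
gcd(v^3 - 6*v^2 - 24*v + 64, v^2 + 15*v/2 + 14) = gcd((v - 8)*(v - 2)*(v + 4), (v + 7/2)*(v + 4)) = v + 4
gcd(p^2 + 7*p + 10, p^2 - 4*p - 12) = p + 2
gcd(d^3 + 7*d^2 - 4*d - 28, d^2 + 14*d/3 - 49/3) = d + 7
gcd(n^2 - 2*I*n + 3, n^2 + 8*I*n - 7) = n + I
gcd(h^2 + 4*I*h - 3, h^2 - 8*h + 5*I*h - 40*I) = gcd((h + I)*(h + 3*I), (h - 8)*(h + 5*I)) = 1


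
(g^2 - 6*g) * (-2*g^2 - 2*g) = -2*g^4 + 10*g^3 + 12*g^2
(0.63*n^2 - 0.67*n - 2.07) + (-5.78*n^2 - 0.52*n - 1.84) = -5.15*n^2 - 1.19*n - 3.91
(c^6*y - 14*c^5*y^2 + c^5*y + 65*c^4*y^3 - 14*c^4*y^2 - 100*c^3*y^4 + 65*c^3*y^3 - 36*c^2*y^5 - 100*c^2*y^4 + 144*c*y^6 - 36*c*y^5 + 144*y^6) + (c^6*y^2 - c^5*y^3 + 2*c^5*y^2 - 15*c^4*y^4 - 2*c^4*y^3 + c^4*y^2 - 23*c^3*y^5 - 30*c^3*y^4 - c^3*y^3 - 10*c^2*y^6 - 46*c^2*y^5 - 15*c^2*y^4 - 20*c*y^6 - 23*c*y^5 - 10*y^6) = c^6*y^2 + c^6*y - c^5*y^3 - 12*c^5*y^2 + c^5*y - 15*c^4*y^4 + 63*c^4*y^3 - 13*c^4*y^2 - 23*c^3*y^5 - 130*c^3*y^4 + 64*c^3*y^3 - 10*c^2*y^6 - 82*c^2*y^5 - 115*c^2*y^4 + 124*c*y^6 - 59*c*y^5 + 134*y^6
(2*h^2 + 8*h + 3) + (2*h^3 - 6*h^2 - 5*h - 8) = 2*h^3 - 4*h^2 + 3*h - 5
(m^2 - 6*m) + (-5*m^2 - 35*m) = -4*m^2 - 41*m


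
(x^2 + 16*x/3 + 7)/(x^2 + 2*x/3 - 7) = (3*x + 7)/(3*x - 7)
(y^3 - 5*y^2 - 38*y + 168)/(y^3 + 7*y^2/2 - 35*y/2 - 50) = 2*(y^2 - y - 42)/(2*y^2 + 15*y + 25)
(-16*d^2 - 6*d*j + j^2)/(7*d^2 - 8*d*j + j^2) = (-16*d^2 - 6*d*j + j^2)/(7*d^2 - 8*d*j + j^2)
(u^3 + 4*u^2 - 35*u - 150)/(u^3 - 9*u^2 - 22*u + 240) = (u + 5)/(u - 8)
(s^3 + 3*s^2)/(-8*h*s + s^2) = s*(s + 3)/(-8*h + s)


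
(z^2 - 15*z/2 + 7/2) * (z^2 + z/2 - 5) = z^4 - 7*z^3 - 21*z^2/4 + 157*z/4 - 35/2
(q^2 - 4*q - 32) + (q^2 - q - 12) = 2*q^2 - 5*q - 44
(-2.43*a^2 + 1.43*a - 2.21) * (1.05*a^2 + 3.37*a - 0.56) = -2.5515*a^4 - 6.6876*a^3 + 3.8594*a^2 - 8.2485*a + 1.2376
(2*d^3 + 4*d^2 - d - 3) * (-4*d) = -8*d^4 - 16*d^3 + 4*d^2 + 12*d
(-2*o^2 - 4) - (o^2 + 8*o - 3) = -3*o^2 - 8*o - 1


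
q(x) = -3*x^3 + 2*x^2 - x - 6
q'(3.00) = -70.00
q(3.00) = -72.00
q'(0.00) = -1.00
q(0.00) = -6.00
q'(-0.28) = -2.83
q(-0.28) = -5.50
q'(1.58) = -17.15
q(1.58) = -14.42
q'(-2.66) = -75.32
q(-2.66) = 67.27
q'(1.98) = -28.36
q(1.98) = -23.43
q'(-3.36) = -116.05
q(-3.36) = 133.74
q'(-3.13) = -101.69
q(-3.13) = 108.72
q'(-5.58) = -303.55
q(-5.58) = 583.08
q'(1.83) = -23.82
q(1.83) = -19.52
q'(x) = -9*x^2 + 4*x - 1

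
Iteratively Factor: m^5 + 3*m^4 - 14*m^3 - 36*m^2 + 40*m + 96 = (m + 4)*(m^4 - m^3 - 10*m^2 + 4*m + 24) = (m + 2)*(m + 4)*(m^3 - 3*m^2 - 4*m + 12) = (m + 2)^2*(m + 4)*(m^2 - 5*m + 6) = (m - 2)*(m + 2)^2*(m + 4)*(m - 3)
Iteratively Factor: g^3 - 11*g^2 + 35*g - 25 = (g - 5)*(g^2 - 6*g + 5) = (g - 5)^2*(g - 1)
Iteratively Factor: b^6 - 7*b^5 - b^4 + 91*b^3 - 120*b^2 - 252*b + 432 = (b - 4)*(b^5 - 3*b^4 - 13*b^3 + 39*b^2 + 36*b - 108) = (b - 4)*(b + 2)*(b^4 - 5*b^3 - 3*b^2 + 45*b - 54) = (b - 4)*(b + 2)*(b + 3)*(b^3 - 8*b^2 + 21*b - 18) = (b - 4)*(b - 2)*(b + 2)*(b + 3)*(b^2 - 6*b + 9) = (b - 4)*(b - 3)*(b - 2)*(b + 2)*(b + 3)*(b - 3)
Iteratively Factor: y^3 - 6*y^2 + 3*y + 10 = (y - 5)*(y^2 - y - 2) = (y - 5)*(y - 2)*(y + 1)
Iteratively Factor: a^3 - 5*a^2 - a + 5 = (a + 1)*(a^2 - 6*a + 5) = (a - 1)*(a + 1)*(a - 5)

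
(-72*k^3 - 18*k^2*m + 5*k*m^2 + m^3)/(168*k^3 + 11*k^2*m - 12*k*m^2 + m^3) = (-24*k^2 + 2*k*m + m^2)/(56*k^2 - 15*k*m + m^2)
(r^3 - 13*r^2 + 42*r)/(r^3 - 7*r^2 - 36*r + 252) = r/(r + 6)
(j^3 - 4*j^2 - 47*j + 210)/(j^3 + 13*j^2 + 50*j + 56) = (j^2 - 11*j + 30)/(j^2 + 6*j + 8)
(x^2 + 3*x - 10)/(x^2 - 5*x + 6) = (x + 5)/(x - 3)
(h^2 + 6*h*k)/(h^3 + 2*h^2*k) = (h + 6*k)/(h*(h + 2*k))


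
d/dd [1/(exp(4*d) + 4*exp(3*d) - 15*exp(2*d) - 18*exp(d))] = 2*(-2*exp(3*d) - 6*exp(2*d) + 15*exp(d) + 9)*exp(-d)/(exp(3*d) + 4*exp(2*d) - 15*exp(d) - 18)^2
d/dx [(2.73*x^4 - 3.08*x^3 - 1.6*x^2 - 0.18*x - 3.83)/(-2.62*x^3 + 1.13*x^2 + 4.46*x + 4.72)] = (-7.1526*x^6 + 6.1698*x^5 + 28.855*x^4 + 23.1256*x^3 - 80.6492*x^2 - 6.4482*x + 16.2322)/(6.8644*x^6 - 5.9212*x^5 - 22.0935*x^4 - 14.6532*x^3 + 30.5588*x^2 + 42.1024*x + 22.2784)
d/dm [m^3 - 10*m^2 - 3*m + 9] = 3*m^2 - 20*m - 3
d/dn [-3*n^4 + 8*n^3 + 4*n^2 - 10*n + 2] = -12*n^3 + 24*n^2 + 8*n - 10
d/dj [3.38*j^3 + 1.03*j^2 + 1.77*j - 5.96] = 10.14*j^2 + 2.06*j + 1.77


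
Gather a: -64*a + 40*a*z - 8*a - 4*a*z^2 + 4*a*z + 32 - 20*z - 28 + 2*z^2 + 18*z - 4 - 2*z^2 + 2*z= a*(-4*z^2 + 44*z - 72)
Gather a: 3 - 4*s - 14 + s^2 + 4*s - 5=s^2 - 16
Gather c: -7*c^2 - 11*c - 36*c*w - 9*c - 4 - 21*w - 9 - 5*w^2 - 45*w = -7*c^2 + c*(-36*w - 20) - 5*w^2 - 66*w - 13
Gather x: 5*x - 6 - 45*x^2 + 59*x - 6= -45*x^2 + 64*x - 12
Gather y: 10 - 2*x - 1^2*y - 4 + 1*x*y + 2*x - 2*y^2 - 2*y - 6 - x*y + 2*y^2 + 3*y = 0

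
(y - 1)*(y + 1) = y^2 - 1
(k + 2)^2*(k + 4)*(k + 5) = k^4 + 13*k^3 + 60*k^2 + 116*k + 80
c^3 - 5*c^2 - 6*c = c*(c - 6)*(c + 1)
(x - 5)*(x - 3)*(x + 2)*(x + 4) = x^4 - 2*x^3 - 25*x^2 + 26*x + 120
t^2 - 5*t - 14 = (t - 7)*(t + 2)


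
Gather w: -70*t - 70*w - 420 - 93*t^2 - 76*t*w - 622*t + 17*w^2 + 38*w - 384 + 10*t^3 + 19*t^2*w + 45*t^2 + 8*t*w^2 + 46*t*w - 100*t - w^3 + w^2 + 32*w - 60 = 10*t^3 - 48*t^2 - 792*t - w^3 + w^2*(8*t + 18) + w*(19*t^2 - 30*t) - 864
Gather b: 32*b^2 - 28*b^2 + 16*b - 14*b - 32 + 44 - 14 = 4*b^2 + 2*b - 2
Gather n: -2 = -2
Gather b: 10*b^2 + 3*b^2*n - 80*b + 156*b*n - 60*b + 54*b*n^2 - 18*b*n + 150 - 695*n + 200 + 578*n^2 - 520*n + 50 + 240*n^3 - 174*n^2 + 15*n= b^2*(3*n + 10) + b*(54*n^2 + 138*n - 140) + 240*n^3 + 404*n^2 - 1200*n + 400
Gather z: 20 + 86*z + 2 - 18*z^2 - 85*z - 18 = -18*z^2 + z + 4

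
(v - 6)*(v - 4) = v^2 - 10*v + 24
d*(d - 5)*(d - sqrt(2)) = d^3 - 5*d^2 - sqrt(2)*d^2 + 5*sqrt(2)*d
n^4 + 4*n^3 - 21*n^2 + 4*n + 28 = (n - 2)^2*(n + 1)*(n + 7)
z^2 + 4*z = z*(z + 4)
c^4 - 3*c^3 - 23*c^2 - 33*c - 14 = (c - 7)*(c + 1)^2*(c + 2)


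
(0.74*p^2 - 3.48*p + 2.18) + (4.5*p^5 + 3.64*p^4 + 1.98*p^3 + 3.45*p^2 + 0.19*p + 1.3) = 4.5*p^5 + 3.64*p^4 + 1.98*p^3 + 4.19*p^2 - 3.29*p + 3.48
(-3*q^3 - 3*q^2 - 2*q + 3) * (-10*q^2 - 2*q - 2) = 30*q^5 + 36*q^4 + 32*q^3 - 20*q^2 - 2*q - 6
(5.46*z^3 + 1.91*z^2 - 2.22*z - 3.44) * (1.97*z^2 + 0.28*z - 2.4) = 10.7562*z^5 + 5.2915*z^4 - 16.9426*z^3 - 11.9824*z^2 + 4.3648*z + 8.256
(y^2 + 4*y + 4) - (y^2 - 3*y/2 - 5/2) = 11*y/2 + 13/2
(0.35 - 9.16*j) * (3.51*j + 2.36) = -32.1516*j^2 - 20.3891*j + 0.826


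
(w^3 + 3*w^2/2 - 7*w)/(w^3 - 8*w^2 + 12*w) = (w + 7/2)/(w - 6)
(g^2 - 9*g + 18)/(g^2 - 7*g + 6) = (g - 3)/(g - 1)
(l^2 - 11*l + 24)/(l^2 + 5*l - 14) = (l^2 - 11*l + 24)/(l^2 + 5*l - 14)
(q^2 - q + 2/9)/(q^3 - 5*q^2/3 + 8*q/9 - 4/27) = 3/(3*q - 2)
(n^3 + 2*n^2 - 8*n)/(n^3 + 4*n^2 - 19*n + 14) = n*(n + 4)/(n^2 + 6*n - 7)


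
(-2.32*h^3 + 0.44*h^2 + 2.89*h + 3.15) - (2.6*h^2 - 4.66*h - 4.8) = -2.32*h^3 - 2.16*h^2 + 7.55*h + 7.95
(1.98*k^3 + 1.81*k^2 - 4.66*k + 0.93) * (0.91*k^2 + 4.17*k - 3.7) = 1.8018*k^5 + 9.9037*k^4 - 4.0189*k^3 - 25.2829*k^2 + 21.1201*k - 3.441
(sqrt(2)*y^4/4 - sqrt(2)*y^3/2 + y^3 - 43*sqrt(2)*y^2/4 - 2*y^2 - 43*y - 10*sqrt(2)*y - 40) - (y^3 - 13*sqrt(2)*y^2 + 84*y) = sqrt(2)*y^4/4 - sqrt(2)*y^3/2 - 2*y^2 + 9*sqrt(2)*y^2/4 - 127*y - 10*sqrt(2)*y - 40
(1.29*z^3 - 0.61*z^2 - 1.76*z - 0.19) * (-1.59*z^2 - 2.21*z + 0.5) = -2.0511*z^5 - 1.881*z^4 + 4.7915*z^3 + 3.8867*z^2 - 0.4601*z - 0.095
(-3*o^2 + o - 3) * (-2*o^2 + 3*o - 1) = 6*o^4 - 11*o^3 + 12*o^2 - 10*o + 3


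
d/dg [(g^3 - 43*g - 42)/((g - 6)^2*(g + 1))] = (90 - 11*g)/(g^3 - 18*g^2 + 108*g - 216)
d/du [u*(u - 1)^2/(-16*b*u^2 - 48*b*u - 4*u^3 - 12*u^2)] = (u - 1)*((1 - 3*u)*(4*b*u + 12*b + u^2 + 3*u) + (u - 1)*(8*b*u + 12*b + 3*u^2 + 6*u))/(4*u*(4*b*u + 12*b + u^2 + 3*u)^2)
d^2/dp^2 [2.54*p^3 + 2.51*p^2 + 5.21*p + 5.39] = 15.24*p + 5.02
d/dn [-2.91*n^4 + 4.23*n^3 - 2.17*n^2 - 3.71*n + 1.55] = -11.64*n^3 + 12.69*n^2 - 4.34*n - 3.71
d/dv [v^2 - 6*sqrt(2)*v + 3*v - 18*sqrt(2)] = 2*v - 6*sqrt(2) + 3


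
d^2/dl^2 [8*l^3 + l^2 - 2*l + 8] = 48*l + 2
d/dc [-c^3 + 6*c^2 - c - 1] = -3*c^2 + 12*c - 1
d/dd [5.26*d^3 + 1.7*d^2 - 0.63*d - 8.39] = 15.78*d^2 + 3.4*d - 0.63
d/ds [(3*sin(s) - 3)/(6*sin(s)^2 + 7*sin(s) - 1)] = 18*(2*sin(s) + cos(s)^2)*cos(s)/(6*sin(s)^2 + 7*sin(s) - 1)^2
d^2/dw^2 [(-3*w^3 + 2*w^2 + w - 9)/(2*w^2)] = (w - 27)/w^4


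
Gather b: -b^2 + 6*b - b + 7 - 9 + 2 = -b^2 + 5*b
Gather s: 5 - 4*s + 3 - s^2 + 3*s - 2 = -s^2 - s + 6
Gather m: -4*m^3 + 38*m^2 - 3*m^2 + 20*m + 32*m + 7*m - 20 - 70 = -4*m^3 + 35*m^2 + 59*m - 90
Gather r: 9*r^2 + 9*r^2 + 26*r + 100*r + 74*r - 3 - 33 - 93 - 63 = 18*r^2 + 200*r - 192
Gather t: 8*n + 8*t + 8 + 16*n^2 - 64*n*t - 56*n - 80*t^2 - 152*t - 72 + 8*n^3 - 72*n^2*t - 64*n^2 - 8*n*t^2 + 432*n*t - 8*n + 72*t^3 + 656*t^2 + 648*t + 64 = 8*n^3 - 48*n^2 - 56*n + 72*t^3 + t^2*(576 - 8*n) + t*(-72*n^2 + 368*n + 504)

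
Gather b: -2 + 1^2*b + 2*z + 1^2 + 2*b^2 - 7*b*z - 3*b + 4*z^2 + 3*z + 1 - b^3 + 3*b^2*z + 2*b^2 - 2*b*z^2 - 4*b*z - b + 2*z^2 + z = -b^3 + b^2*(3*z + 4) + b*(-2*z^2 - 11*z - 3) + 6*z^2 + 6*z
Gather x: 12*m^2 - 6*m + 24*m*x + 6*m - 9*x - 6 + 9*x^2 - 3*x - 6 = 12*m^2 + 9*x^2 + x*(24*m - 12) - 12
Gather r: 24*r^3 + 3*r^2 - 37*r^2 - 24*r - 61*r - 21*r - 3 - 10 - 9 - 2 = 24*r^3 - 34*r^2 - 106*r - 24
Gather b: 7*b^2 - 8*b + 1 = 7*b^2 - 8*b + 1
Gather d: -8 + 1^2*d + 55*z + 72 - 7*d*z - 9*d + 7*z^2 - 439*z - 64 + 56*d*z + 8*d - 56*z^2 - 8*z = 49*d*z - 49*z^2 - 392*z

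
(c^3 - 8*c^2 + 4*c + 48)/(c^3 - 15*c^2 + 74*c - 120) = (c + 2)/(c - 5)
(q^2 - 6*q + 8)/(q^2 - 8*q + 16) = (q - 2)/(q - 4)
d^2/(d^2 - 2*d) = d/(d - 2)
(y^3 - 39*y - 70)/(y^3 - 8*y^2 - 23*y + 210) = (y + 2)/(y - 6)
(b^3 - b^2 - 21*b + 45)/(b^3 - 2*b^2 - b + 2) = (b^3 - b^2 - 21*b + 45)/(b^3 - 2*b^2 - b + 2)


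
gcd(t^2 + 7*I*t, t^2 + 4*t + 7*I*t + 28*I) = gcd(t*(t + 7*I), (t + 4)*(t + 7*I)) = t + 7*I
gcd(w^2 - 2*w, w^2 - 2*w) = w^2 - 2*w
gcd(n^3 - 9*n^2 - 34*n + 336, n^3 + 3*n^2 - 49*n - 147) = n - 7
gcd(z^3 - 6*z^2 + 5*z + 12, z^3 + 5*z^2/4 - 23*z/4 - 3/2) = 1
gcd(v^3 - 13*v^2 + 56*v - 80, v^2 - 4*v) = v - 4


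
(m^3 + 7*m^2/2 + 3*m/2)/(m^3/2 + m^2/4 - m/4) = 2*(2*m^2 + 7*m + 3)/(2*m^2 + m - 1)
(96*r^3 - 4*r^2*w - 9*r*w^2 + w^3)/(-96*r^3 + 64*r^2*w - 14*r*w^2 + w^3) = (-24*r^2 - 5*r*w + w^2)/(24*r^2 - 10*r*w + w^2)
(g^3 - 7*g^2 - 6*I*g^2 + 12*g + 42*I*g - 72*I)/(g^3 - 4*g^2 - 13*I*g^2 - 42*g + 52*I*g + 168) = (g - 3)/(g - 7*I)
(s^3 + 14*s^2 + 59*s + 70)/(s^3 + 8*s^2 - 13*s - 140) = (s + 2)/(s - 4)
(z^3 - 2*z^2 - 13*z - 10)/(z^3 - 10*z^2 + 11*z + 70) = (z + 1)/(z - 7)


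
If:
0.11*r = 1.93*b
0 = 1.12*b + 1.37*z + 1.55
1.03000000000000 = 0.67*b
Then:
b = 1.54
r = 26.97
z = -2.39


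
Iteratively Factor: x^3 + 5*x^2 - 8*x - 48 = (x + 4)*(x^2 + x - 12) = (x + 4)^2*(x - 3)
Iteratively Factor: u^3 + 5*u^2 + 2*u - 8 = (u - 1)*(u^2 + 6*u + 8) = (u - 1)*(u + 2)*(u + 4)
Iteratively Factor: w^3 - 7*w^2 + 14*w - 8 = (w - 2)*(w^2 - 5*w + 4) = (w - 2)*(w - 1)*(w - 4)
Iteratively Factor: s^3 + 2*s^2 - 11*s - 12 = (s - 3)*(s^2 + 5*s + 4) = (s - 3)*(s + 4)*(s + 1)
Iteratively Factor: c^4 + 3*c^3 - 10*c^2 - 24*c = (c)*(c^3 + 3*c^2 - 10*c - 24) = c*(c + 2)*(c^2 + c - 12) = c*(c - 3)*(c + 2)*(c + 4)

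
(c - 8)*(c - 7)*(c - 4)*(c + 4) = c^4 - 15*c^3 + 40*c^2 + 240*c - 896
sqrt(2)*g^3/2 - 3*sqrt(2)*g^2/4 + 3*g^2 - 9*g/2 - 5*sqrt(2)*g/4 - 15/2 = (g - 5/2)*(g + 3*sqrt(2))*(sqrt(2)*g/2 + sqrt(2)/2)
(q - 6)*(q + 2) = q^2 - 4*q - 12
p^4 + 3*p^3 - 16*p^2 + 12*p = p*(p - 2)*(p - 1)*(p + 6)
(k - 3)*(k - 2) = k^2 - 5*k + 6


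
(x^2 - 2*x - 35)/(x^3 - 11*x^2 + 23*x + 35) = (x + 5)/(x^2 - 4*x - 5)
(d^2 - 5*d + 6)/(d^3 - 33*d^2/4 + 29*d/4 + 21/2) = 4*(d - 3)/(4*d^2 - 25*d - 21)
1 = 1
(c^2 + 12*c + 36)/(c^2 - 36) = (c + 6)/(c - 6)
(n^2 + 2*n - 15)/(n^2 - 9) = (n + 5)/(n + 3)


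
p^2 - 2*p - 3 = (p - 3)*(p + 1)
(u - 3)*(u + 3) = u^2 - 9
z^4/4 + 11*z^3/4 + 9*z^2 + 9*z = z*(z/4 + 1/2)*(z + 3)*(z + 6)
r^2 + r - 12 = (r - 3)*(r + 4)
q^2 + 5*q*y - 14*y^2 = (q - 2*y)*(q + 7*y)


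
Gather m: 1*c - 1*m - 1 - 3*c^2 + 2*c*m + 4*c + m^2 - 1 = -3*c^2 + 5*c + m^2 + m*(2*c - 1) - 2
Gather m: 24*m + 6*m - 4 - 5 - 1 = 30*m - 10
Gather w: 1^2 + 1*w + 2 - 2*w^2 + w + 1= -2*w^2 + 2*w + 4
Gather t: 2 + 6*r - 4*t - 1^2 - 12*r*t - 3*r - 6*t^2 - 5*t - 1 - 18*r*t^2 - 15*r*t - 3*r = t^2*(-18*r - 6) + t*(-27*r - 9)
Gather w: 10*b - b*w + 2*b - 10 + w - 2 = 12*b + w*(1 - b) - 12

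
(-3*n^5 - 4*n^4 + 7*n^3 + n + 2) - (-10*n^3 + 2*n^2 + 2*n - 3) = -3*n^5 - 4*n^4 + 17*n^3 - 2*n^2 - n + 5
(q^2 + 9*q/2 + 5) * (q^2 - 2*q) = q^4 + 5*q^3/2 - 4*q^2 - 10*q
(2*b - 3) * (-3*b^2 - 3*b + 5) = -6*b^3 + 3*b^2 + 19*b - 15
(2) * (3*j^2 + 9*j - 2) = 6*j^2 + 18*j - 4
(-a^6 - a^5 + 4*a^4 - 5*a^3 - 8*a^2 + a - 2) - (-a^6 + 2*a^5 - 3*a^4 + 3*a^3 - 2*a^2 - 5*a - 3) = -3*a^5 + 7*a^4 - 8*a^3 - 6*a^2 + 6*a + 1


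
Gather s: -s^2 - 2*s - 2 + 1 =-s^2 - 2*s - 1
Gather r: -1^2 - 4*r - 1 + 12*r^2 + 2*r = 12*r^2 - 2*r - 2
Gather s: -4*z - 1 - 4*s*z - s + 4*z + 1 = s*(-4*z - 1)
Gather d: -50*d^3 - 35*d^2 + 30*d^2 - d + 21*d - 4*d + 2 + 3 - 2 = -50*d^3 - 5*d^2 + 16*d + 3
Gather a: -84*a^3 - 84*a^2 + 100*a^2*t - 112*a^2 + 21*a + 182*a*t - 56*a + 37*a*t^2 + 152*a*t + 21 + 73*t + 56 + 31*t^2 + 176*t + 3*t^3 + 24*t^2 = -84*a^3 + a^2*(100*t - 196) + a*(37*t^2 + 334*t - 35) + 3*t^3 + 55*t^2 + 249*t + 77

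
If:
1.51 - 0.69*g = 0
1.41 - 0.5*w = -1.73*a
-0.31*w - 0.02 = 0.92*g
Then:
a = -2.71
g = 2.19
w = -6.56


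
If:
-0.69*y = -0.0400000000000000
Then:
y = 0.06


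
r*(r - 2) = r^2 - 2*r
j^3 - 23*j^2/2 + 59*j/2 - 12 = (j - 8)*(j - 3)*(j - 1/2)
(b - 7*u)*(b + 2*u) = b^2 - 5*b*u - 14*u^2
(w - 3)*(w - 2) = w^2 - 5*w + 6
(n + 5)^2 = n^2 + 10*n + 25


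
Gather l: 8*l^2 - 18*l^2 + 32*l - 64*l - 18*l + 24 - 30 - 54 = -10*l^2 - 50*l - 60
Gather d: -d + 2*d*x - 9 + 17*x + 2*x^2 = d*(2*x - 1) + 2*x^2 + 17*x - 9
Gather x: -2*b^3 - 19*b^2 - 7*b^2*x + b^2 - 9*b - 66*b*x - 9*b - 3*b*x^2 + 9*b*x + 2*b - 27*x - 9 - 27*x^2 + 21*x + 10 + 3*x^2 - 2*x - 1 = -2*b^3 - 18*b^2 - 16*b + x^2*(-3*b - 24) + x*(-7*b^2 - 57*b - 8)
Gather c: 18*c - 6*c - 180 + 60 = 12*c - 120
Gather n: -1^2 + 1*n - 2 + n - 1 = 2*n - 4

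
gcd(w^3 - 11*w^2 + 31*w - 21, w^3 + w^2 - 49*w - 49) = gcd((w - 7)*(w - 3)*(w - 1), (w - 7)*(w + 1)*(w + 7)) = w - 7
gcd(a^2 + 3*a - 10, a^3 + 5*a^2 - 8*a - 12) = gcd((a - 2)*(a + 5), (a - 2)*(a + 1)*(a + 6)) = a - 2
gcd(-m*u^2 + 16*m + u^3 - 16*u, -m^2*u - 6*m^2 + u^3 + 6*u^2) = -m + u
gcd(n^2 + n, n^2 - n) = n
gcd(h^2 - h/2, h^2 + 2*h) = h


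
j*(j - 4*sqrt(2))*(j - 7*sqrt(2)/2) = j^3 - 15*sqrt(2)*j^2/2 + 28*j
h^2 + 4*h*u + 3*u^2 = (h + u)*(h + 3*u)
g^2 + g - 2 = (g - 1)*(g + 2)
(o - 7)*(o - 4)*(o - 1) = o^3 - 12*o^2 + 39*o - 28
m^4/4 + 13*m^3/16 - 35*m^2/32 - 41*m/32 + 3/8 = (m/4 + 1/4)*(m - 3/2)*(m - 1/4)*(m + 4)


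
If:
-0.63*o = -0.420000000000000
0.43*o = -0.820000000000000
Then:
No Solution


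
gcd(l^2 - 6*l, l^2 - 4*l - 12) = l - 6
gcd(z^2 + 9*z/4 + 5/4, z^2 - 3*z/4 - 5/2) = z + 5/4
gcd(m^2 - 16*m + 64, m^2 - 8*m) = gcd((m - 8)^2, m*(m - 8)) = m - 8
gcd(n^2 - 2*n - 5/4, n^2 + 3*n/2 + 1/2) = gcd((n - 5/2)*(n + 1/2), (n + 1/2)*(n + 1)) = n + 1/2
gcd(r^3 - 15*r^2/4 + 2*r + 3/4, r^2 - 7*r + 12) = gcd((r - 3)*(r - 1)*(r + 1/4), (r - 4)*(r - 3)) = r - 3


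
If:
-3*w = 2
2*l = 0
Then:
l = 0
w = -2/3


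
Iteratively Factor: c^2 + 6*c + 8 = (c + 2)*(c + 4)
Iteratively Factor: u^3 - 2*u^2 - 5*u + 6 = (u - 3)*(u^2 + u - 2) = (u - 3)*(u + 2)*(u - 1)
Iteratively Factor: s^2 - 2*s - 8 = (s - 4)*(s + 2)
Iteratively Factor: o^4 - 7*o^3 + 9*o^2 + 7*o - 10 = (o + 1)*(o^3 - 8*o^2 + 17*o - 10) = (o - 5)*(o + 1)*(o^2 - 3*o + 2) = (o - 5)*(o - 2)*(o + 1)*(o - 1)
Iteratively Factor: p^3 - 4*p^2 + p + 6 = (p + 1)*(p^2 - 5*p + 6) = (p - 2)*(p + 1)*(p - 3)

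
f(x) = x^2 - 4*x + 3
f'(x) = 2*x - 4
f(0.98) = 0.04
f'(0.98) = -2.04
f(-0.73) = 6.45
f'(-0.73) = -5.46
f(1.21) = -0.38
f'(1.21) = -1.58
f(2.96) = -0.08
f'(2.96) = 1.92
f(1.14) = -0.26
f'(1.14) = -1.72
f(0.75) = 0.56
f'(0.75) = -2.50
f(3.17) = 0.37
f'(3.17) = 2.34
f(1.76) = -0.94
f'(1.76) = -0.48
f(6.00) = 15.00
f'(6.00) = 8.00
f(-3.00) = 24.00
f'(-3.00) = -10.00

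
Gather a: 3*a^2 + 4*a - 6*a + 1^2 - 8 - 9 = 3*a^2 - 2*a - 16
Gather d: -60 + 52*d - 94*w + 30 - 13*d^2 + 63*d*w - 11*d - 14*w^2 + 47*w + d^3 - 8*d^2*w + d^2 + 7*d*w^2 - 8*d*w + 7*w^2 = d^3 + d^2*(-8*w - 12) + d*(7*w^2 + 55*w + 41) - 7*w^2 - 47*w - 30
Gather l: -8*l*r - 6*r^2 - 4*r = -8*l*r - 6*r^2 - 4*r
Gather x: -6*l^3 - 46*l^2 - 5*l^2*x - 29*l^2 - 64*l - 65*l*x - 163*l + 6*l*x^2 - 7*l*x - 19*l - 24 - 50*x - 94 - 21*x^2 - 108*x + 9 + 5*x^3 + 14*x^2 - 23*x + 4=-6*l^3 - 75*l^2 - 246*l + 5*x^3 + x^2*(6*l - 7) + x*(-5*l^2 - 72*l - 181) - 105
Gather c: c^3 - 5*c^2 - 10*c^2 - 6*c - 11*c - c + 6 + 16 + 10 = c^3 - 15*c^2 - 18*c + 32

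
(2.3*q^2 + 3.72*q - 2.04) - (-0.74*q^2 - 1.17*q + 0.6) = 3.04*q^2 + 4.89*q - 2.64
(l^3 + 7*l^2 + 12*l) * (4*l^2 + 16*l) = 4*l^5 + 44*l^4 + 160*l^3 + 192*l^2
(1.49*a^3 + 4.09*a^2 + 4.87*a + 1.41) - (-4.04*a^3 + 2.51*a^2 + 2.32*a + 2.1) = 5.53*a^3 + 1.58*a^2 + 2.55*a - 0.69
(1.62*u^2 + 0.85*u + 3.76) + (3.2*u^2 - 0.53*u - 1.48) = 4.82*u^2 + 0.32*u + 2.28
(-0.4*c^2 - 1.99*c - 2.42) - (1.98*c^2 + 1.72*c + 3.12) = -2.38*c^2 - 3.71*c - 5.54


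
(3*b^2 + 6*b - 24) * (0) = 0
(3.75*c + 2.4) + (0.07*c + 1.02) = 3.82*c + 3.42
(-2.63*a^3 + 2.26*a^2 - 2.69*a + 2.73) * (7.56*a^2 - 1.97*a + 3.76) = -19.8828*a^5 + 22.2667*a^4 - 34.6774*a^3 + 34.4357*a^2 - 15.4925*a + 10.2648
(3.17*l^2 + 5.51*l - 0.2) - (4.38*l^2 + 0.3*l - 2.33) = -1.21*l^2 + 5.21*l + 2.13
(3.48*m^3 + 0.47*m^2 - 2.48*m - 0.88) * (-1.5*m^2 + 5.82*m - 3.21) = -5.22*m^5 + 19.5486*m^4 - 4.7154*m^3 - 14.6223*m^2 + 2.8392*m + 2.8248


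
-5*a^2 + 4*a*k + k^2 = (-a + k)*(5*a + k)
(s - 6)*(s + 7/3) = s^2 - 11*s/3 - 14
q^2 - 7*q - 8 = (q - 8)*(q + 1)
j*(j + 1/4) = j^2 + j/4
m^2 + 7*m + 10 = (m + 2)*(m + 5)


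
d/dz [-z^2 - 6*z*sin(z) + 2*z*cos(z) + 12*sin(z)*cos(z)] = -2*z*sin(z) - 6*z*cos(z) - 2*z - 6*sin(z) + 2*cos(z) + 12*cos(2*z)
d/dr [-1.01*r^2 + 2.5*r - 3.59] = 2.5 - 2.02*r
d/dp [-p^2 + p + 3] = 1 - 2*p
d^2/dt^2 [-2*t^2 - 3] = -4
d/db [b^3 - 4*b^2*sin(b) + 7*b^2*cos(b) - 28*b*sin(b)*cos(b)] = -7*b^2*sin(b) - 4*b^2*cos(b) + 3*b^2 - 8*b*sin(b) + 14*b*cos(b) - 28*b*cos(2*b) - 14*sin(2*b)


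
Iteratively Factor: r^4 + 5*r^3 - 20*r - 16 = (r + 1)*(r^3 + 4*r^2 - 4*r - 16) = (r + 1)*(r + 2)*(r^2 + 2*r - 8) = (r + 1)*(r + 2)*(r + 4)*(r - 2)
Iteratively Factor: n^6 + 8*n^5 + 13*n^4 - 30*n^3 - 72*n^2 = (n)*(n^5 + 8*n^4 + 13*n^3 - 30*n^2 - 72*n) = n*(n - 2)*(n^4 + 10*n^3 + 33*n^2 + 36*n) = n^2*(n - 2)*(n^3 + 10*n^2 + 33*n + 36) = n^2*(n - 2)*(n + 3)*(n^2 + 7*n + 12) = n^2*(n - 2)*(n + 3)*(n + 4)*(n + 3)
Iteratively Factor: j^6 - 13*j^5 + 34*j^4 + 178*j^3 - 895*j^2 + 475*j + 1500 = (j - 5)*(j^5 - 8*j^4 - 6*j^3 + 148*j^2 - 155*j - 300) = (j - 5)^2*(j^4 - 3*j^3 - 21*j^2 + 43*j + 60) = (j - 5)^2*(j + 1)*(j^3 - 4*j^2 - 17*j + 60) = (j - 5)^2*(j + 1)*(j + 4)*(j^2 - 8*j + 15) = (j - 5)^2*(j - 3)*(j + 1)*(j + 4)*(j - 5)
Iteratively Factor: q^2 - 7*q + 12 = (q - 4)*(q - 3)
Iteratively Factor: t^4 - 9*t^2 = (t - 3)*(t^3 + 3*t^2) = (t - 3)*(t + 3)*(t^2) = t*(t - 3)*(t + 3)*(t)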